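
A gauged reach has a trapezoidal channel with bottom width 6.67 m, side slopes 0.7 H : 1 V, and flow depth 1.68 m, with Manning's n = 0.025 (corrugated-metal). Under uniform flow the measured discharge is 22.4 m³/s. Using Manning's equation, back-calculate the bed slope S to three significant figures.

A = (b + z·y)·y = (6.67 + 0.7×1.68)×1.68 = 13.18 m²
P = b + 2y√(1+z²) = 6.67 + 2×1.68×√(1+0.7²) = 10.77 m
R = A/P = 13.18/10.77 = 1.224 m
S = (Q·n / (1·A·R^(2/3)))² = (22.4×0.025 / (1×13.18×1.144))² = 0.001379

0.00138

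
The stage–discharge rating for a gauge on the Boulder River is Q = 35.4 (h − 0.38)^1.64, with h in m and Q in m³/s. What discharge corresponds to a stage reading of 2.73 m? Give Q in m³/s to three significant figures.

144 m³/s

Q = 35.4 × (2.73 − 0.38)^1.64 = 35.4 × 2.35^1.64 = 143.7 m³/s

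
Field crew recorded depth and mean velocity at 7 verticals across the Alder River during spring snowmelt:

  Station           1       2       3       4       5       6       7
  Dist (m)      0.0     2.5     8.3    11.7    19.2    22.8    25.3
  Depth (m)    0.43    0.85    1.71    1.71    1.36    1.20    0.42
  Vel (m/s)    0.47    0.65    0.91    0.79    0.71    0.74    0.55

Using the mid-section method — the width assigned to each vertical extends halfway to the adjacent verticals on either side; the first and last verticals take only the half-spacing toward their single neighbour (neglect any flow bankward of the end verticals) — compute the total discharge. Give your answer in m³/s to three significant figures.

25.4 m³/s

w_1 = (2.5 − 0.0)/2 = 1.25 m; q_1 = 0.47 × 0.43 × 1.25 = 0.2526 m³/s
w_2 = (8.3 − 0.0)/2 = 4.15 m; q_2 = 0.65 × 0.85 × 4.15 = 2.293 m³/s
w_3 = (11.7 − 2.5)/2 = 4.6 m; q_3 = 0.91 × 1.71 × 4.6 = 7.158 m³/s
w_4 = (19.2 − 8.3)/2 = 5.45 m; q_4 = 0.79 × 1.71 × 5.45 = 7.362 m³/s
w_5 = (22.8 − 11.7)/2 = 5.55 m; q_5 = 0.71 × 1.36 × 5.55 = 5.359 m³/s
w_6 = (25.3 − 19.2)/2 = 3.05 m; q_6 = 0.74 × 1.20 × 3.05 = 2.708 m³/s
w_7 = (25.3 − 22.8)/2 = 1.25 m; q_7 = 0.55 × 0.42 × 1.25 = 0.2888 m³/s
Q = Σ qᵢ = 25.42 m³/s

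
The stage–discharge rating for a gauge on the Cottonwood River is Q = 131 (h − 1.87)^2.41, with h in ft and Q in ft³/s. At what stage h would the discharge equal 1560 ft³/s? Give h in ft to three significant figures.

4.67 ft

h − h₀ = (Q/C)^(1/b) = (1560/131)^(1/2.41) = 2.795 ft
h = 1.87 + 2.795 = 4.665 ft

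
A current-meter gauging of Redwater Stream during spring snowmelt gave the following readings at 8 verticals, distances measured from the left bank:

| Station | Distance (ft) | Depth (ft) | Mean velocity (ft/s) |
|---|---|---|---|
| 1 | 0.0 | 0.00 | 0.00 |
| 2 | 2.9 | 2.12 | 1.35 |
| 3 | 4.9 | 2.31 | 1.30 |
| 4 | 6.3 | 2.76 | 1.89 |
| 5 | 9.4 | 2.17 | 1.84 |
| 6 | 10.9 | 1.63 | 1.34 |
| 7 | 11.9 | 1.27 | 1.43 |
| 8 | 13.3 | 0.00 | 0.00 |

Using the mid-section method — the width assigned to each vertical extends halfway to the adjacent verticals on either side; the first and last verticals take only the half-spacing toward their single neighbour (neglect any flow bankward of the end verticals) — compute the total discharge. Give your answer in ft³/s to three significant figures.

w_2 = (4.9 − 0.0)/2 = 2.45 ft; q_2 = 1.35 × 2.12 × 2.45 = 7.012 ft³/s
w_3 = (6.3 − 2.9)/2 = 1.7 ft; q_3 = 1.30 × 2.31 × 1.7 = 5.105 ft³/s
w_4 = (9.4 − 4.9)/2 = 2.25 ft; q_4 = 1.89 × 2.76 × 2.25 = 11.74 ft³/s
w_5 = (10.9 − 6.3)/2 = 2.3 ft; q_5 = 1.84 × 2.17 × 2.3 = 9.183 ft³/s
w_6 = (11.9 − 9.4)/2 = 1.25 ft; q_6 = 1.34 × 1.63 × 1.25 = 2.730 ft³/s
w_7 = (13.3 − 10.9)/2 = 1.2 ft; q_7 = 1.43 × 1.27 × 1.2 = 2.179 ft³/s
Stations 1, 8 contribute zero (depth or velocity is 0).
Q = Σ qᵢ = 37.95 ft³/s

37.9 ft³/s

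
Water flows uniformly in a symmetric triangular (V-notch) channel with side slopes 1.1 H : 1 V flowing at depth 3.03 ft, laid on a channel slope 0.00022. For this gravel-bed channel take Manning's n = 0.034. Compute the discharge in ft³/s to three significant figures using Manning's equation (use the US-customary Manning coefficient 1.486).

7.06 ft³/s

A = z·y² = 1.1×3.03² = 10.10 ft²
P = 2y√(1+z²) = 2×3.03×√(1+1.1²) = 9.009 ft
R = A/P = 10.10/9.009 = 1.121 ft
Q = (1.486/n)·A·R^(2/3)·S^(1/2) = (1.486/0.034) × 10.10 × 1.121^(2/3) × 0.00022^(1/2) = 7.065 ft³/s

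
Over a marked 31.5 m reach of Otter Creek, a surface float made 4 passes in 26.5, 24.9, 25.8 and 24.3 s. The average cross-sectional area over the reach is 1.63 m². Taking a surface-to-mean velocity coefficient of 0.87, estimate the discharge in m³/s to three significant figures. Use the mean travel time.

1.76 m³/s

t̄ = (26.5 + 24.9 + 25.8 + 24.3) / 4 = 25.375 s
v_surface = L / t̄ = 31.5 / 25.375 = 1.241 m/s
v_mean = 0.87 × 1.241 = 1.080 m/s
Q = A × v_mean = 1.63 × 1.080 = 1.760 m³/s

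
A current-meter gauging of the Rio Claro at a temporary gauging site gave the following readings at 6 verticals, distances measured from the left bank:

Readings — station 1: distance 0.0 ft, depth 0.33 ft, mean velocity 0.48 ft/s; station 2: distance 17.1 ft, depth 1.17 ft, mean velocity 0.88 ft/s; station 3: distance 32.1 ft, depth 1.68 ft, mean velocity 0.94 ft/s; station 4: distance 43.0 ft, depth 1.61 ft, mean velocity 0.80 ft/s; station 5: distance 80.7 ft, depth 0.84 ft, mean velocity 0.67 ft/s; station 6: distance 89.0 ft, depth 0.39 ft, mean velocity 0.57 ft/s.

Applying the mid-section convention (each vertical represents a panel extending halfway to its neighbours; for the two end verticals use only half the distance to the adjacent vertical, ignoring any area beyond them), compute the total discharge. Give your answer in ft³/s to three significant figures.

w_1 = (17.1 − 0.0)/2 = 8.55 ft; q_1 = 0.48 × 0.33 × 8.55 = 1.354 ft³/s
w_2 = (32.1 − 0.0)/2 = 16.05 ft; q_2 = 0.88 × 1.17 × 16.05 = 16.53 ft³/s
w_3 = (43.0 − 17.1)/2 = 12.95 ft; q_3 = 0.94 × 1.68 × 12.95 = 20.45 ft³/s
w_4 = (80.7 − 32.1)/2 = 24.3 ft; q_4 = 0.80 × 1.61 × 24.3 = 31.30 ft³/s
w_5 = (89.0 − 43.0)/2 = 23 ft; q_5 = 0.67 × 0.84 × 23 = 12.94 ft³/s
w_6 = (89.0 − 80.7)/2 = 4.15 ft; q_6 = 0.57 × 0.39 × 4.15 = 0.9225 ft³/s
Q = Σ qᵢ = 83.50 ft³/s

83.5 ft³/s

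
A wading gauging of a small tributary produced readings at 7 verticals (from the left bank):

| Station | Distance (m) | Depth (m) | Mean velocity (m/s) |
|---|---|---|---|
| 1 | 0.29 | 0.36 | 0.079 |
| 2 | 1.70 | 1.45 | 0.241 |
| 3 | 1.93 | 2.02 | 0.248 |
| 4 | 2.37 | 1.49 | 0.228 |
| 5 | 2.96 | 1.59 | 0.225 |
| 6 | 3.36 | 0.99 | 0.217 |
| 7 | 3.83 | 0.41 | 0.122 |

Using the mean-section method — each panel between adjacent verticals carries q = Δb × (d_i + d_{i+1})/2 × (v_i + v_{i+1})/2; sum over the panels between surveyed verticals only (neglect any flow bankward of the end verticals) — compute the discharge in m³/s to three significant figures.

Panel 1-2: Δb = 1.41 m, d̄ = (0.36+1.45)/2 = 0.905, v̄ = (0.079+0.241)/2 = 0.16 → q = 1.41×0.905×0.16 = 0.2042 m³/s
Panel 2-3: Δb = 0.23 m, d̄ = (1.45+2.02)/2 = 1.735, v̄ = (0.241+0.248)/2 = 0.2445 → q = 0.23×1.735×0.2445 = 0.09757 m³/s
Panel 3-4: Δb = 0.44 m, d̄ = (2.02+1.49)/2 = 1.755, v̄ = (0.248+0.228)/2 = 0.238 → q = 0.44×1.755×0.238 = 0.1838 m³/s
Panel 4-5: Δb = 0.59 m, d̄ = (1.49+1.59)/2 = 1.54, v̄ = (0.228+0.225)/2 = 0.2265 → q = 0.59×1.54×0.2265 = 0.2058 m³/s
Panel 5-6: Δb = 0.4 m, d̄ = (1.59+0.99)/2 = 1.29, v̄ = (0.225+0.217)/2 = 0.221 → q = 0.4×1.29×0.221 = 0.1140 m³/s
Panel 6-7: Δb = 0.47 m, d̄ = (0.99+0.41)/2 = 0.7, v̄ = (0.217+0.122)/2 = 0.1695 → q = 0.47×0.7×0.1695 = 0.05577 m³/s
Q = Σ q = 0.8611 m³/s

0.861 m³/s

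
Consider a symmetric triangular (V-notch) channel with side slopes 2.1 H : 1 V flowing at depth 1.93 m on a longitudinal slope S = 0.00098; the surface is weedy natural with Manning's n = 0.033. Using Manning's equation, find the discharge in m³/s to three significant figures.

6.77 m³/s

A = z·y² = 2.1×1.93² = 7.822 m²
P = 2y√(1+z²) = 2×1.93×√(1+2.1²) = 8.978 m
R = A/P = 7.822/8.978 = 0.8713 m
Q = (1/n)·A·R^(2/3)·S^(1/2) = (1/0.033) × 7.822 × 0.8713^(2/3) × 0.00098^(1/2) = 6.769 m³/s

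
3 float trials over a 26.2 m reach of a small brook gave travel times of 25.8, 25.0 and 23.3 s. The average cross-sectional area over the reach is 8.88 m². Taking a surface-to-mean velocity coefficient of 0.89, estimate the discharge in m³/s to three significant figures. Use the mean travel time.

8.38 m³/s

t̄ = (25.8 + 25.0 + 23.3) / 3 = 24.7 s
v_surface = L / t̄ = 26.2 / 24.7 = 1.061 m/s
v_mean = 0.89 × 1.061 = 0.9440 m/s
Q = A × v_mean = 8.88 × 0.9440 = 8.383 m³/s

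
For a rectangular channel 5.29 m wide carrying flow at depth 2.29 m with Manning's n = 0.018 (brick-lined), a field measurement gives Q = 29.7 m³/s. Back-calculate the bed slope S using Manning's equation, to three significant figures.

A = b·y = 5.29 × 2.29 = 12.11 m²
P = b + 2y = 5.29 + 2×2.29 = 9.870 m
R = A/P = 12.11/9.870 = 1.227 m
S = (Q·n / (1·A·R^(2/3)))² = (29.7×0.018 / (1×12.11×1.146))² = 0.001482

0.00148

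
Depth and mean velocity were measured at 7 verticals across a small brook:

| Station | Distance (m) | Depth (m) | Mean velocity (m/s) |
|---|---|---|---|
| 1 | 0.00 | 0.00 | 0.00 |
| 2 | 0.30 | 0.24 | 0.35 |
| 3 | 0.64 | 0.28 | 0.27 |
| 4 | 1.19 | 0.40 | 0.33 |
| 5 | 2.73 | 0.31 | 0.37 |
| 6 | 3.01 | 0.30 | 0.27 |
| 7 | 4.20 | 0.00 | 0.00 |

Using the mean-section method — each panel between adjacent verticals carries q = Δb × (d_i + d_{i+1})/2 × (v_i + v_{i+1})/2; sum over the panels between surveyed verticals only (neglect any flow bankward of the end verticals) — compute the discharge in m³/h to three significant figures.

Panel 1-2: Δb = 0.3 m, d̄ = (0.00+0.24)/2 = 0.12, v̄ = (0.00+0.35)/2 = 0.175 → q = 0.3×0.12×0.175 = 0.006300 m³/s
Panel 2-3: Δb = 0.34 m, d̄ = (0.24+0.28)/2 = 0.26, v̄ = (0.35+0.27)/2 = 0.31 → q = 0.34×0.26×0.31 = 0.02740 m³/s
Panel 3-4: Δb = 0.55 m, d̄ = (0.28+0.40)/2 = 0.34, v̄ = (0.27+0.33)/2 = 0.3 → q = 0.55×0.34×0.3 = 0.05610 m³/s
Panel 4-5: Δb = 1.54 m, d̄ = (0.40+0.31)/2 = 0.355, v̄ = (0.33+0.37)/2 = 0.35 → q = 1.54×0.355×0.35 = 0.1913 m³/s
Panel 5-6: Δb = 0.28 m, d̄ = (0.31+0.30)/2 = 0.305, v̄ = (0.37+0.27)/2 = 0.32 → q = 0.28×0.305×0.32 = 0.02733 m³/s
Panel 6-7: Δb = 1.19 m, d̄ = (0.30+0.00)/2 = 0.15, v̄ = (0.27+0.00)/2 = 0.135 → q = 1.19×0.15×0.135 = 0.02410 m³/s
Q = Σ q = 0.3326 m³/s
= 0.3326 × 3600 = 1197 m³/h

1200 m³/h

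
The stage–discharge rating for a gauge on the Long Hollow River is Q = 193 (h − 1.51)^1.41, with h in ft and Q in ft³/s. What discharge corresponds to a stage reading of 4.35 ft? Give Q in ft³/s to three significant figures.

841 ft³/s

Q = 193 × (4.35 − 1.51)^1.41 = 193 × 2.84^1.41 = 840.9 ft³/s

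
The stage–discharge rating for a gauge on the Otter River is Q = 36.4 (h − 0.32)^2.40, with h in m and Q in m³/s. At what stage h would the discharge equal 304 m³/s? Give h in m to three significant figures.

h − h₀ = (Q/C)^(1/b) = (304/36.4)^(1/2.40) = 2.421 m
h = 0.32 + 2.421 = 2.741 m

2.74 m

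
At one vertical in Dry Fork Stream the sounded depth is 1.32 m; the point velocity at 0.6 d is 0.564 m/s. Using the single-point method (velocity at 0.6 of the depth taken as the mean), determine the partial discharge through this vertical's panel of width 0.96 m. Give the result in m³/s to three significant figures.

v̄ = v₀.₆ = 0.564 m/s
q = v̄ × d × w = 0.5640 × 1.32 × 0.96 = 0.7147 m³/s

0.715 m³/s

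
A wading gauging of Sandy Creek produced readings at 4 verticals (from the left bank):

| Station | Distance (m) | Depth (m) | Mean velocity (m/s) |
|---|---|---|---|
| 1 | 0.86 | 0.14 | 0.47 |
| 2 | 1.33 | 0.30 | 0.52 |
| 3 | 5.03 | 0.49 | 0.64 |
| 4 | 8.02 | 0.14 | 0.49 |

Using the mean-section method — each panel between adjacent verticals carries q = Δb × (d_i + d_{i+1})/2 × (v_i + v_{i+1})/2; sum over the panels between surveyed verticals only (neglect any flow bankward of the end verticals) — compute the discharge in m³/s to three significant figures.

1.43 m³/s

Panel 1-2: Δb = 0.47 m, d̄ = (0.14+0.30)/2 = 0.22, v̄ = (0.47+0.52)/2 = 0.495 → q = 0.47×0.22×0.495 = 0.05118 m³/s
Panel 2-3: Δb = 3.7 m, d̄ = (0.30+0.49)/2 = 0.395, v̄ = (0.52+0.64)/2 = 0.58 → q = 3.7×0.395×0.58 = 0.8477 m³/s
Panel 3-4: Δb = 2.99 m, d̄ = (0.49+0.14)/2 = 0.315, v̄ = (0.64+0.49)/2 = 0.565 → q = 2.99×0.315×0.565 = 0.5321 m³/s
Q = Σ q = 1.431 m³/s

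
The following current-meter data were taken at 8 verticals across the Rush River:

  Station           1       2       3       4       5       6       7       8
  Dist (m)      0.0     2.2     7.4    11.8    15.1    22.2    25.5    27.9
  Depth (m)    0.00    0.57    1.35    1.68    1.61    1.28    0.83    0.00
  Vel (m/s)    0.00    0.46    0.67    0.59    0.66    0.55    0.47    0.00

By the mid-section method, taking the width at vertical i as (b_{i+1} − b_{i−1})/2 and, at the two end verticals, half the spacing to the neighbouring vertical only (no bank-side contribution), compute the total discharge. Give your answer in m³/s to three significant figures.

w_2 = (7.4 − 0.0)/2 = 3.7 m; q_2 = 0.46 × 0.57 × 3.7 = 0.9701 m³/s
w_3 = (11.8 − 2.2)/2 = 4.8 m; q_3 = 0.67 × 1.35 × 4.8 = 4.342 m³/s
w_4 = (15.1 − 7.4)/2 = 3.85 m; q_4 = 0.59 × 1.68 × 3.85 = 3.816 m³/s
w_5 = (22.2 − 11.8)/2 = 5.2 m; q_5 = 0.66 × 1.61 × 5.2 = 5.526 m³/s
w_6 = (25.5 − 15.1)/2 = 5.2 m; q_6 = 0.55 × 1.28 × 5.2 = 3.661 m³/s
w_7 = (27.9 − 22.2)/2 = 2.85 m; q_7 = 0.47 × 0.83 × 2.85 = 1.112 m³/s
Stations 1, 8 contribute zero (depth or velocity is 0).
Q = Σ qᵢ = 19.43 m³/s

19.4 m³/s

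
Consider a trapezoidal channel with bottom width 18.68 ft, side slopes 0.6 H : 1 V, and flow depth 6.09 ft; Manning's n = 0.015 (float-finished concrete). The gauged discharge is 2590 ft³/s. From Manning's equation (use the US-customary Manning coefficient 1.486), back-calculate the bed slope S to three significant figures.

A = (b + z·y)·y = (18.68 + 0.6×6.09)×6.09 = 136.0 ft²
P = b + 2y√(1+z²) = 18.68 + 2×6.09×√(1+0.6²) = 32.88 ft
R = A/P = 136.0/32.88 = 4.136 ft
S = (Q·n / (1.486·A·R^(2/3)))² = (2590×0.015 / (1.486×136.0×2.577))² = 0.005565

0.00556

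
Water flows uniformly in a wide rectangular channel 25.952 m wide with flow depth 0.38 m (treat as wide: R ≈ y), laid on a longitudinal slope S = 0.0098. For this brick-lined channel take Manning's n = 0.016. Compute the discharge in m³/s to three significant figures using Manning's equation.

A = b·y = 25.952 × 0.38 = 9.862 m²
Wide channel: R ≈ y = 0.38 m
Q = (1/n)·A·R^(2/3)·S^(1/2) = (1/0.016) × 9.862 × 0.3800^(2/3) × 0.0098^(1/2) = 32.01 m³/s

32.0 m³/s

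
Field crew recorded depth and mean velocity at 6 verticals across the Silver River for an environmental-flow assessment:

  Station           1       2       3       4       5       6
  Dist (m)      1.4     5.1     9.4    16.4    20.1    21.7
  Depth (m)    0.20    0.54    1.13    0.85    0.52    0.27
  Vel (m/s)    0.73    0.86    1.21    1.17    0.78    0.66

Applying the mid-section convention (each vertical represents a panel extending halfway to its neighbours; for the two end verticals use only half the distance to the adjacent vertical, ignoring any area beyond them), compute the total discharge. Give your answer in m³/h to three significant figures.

59000 m³/h

w_1 = (5.1 − 1.4)/2 = 1.85 m; q_1 = 0.73 × 0.20 × 1.85 = 0.2701 m³/s
w_2 = (9.4 − 1.4)/2 = 4 m; q_2 = 0.86 × 0.54 × 4 = 1.858 m³/s
w_3 = (16.4 − 5.1)/2 = 5.65 m; q_3 = 1.21 × 1.13 × 5.65 = 7.725 m³/s
w_4 = (20.1 − 9.4)/2 = 5.35 m; q_4 = 1.17 × 0.85 × 5.35 = 5.321 m³/s
w_5 = (21.7 − 16.4)/2 = 2.65 m; q_5 = 0.78 × 0.52 × 2.65 = 1.075 m³/s
w_6 = (21.7 − 20.1)/2 = 0.8 m; q_6 = 0.66 × 0.27 × 0.8 = 0.1426 m³/s
Q = Σ qᵢ = 16.39 m³/s
= 16.39 × 3600 = 59010 m³/h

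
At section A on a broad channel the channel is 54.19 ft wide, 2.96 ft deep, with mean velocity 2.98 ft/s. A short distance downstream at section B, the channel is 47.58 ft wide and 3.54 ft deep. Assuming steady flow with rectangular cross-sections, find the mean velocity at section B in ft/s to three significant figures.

2.84 ft/s

Q = A₁V₁ = (54.19×2.96) × 2.98 = 478.0 ft³/s
A₂ = 47.58 × 3.54 = 168.4 ft²
V₂ = Q/A₂ = 478.0/168.4 = 2.838 ft/s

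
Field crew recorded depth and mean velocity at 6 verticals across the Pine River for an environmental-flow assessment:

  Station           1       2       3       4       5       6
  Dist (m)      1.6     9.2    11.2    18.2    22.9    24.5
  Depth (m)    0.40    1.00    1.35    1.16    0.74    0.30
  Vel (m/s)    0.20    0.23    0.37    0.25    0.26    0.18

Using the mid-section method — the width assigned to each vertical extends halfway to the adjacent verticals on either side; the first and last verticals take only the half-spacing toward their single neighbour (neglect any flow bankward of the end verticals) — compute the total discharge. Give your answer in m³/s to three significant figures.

6.00 m³/s

w_1 = (9.2 − 1.6)/2 = 3.8 m; q_1 = 0.20 × 0.40 × 3.8 = 0.3040 m³/s
w_2 = (11.2 − 1.6)/2 = 4.8 m; q_2 = 0.23 × 1.00 × 4.8 = 1.104 m³/s
w_3 = (18.2 − 9.2)/2 = 4.5 m; q_3 = 0.37 × 1.35 × 4.5 = 2.248 m³/s
w_4 = (22.9 − 11.2)/2 = 5.85 m; q_4 = 0.25 × 1.16 × 5.85 = 1.697 m³/s
w_5 = (24.5 − 18.2)/2 = 3.15 m; q_5 = 0.26 × 0.74 × 3.15 = 0.6061 m³/s
w_6 = (24.5 − 22.9)/2 = 0.8 m; q_6 = 0.18 × 0.30 × 0.8 = 0.04320 m³/s
Q = Σ qᵢ = 6.002 m³/s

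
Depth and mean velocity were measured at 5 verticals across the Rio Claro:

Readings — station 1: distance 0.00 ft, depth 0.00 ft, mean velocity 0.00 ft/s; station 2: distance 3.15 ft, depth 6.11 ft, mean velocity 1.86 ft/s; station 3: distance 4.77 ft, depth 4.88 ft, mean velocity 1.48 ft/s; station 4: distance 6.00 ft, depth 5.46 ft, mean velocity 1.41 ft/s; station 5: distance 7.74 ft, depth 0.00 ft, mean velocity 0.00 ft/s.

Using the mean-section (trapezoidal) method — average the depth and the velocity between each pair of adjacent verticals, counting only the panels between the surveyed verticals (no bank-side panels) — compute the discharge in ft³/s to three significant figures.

36.4 ft³/s

Panel 1-2: Δb = 3.15 ft, d̄ = (0.00+6.11)/2 = 3.055, v̄ = (0.00+1.86)/2 = 0.93 → q = 3.15×3.055×0.93 = 8.950 ft³/s
Panel 2-3: Δb = 1.62 ft, d̄ = (6.11+4.88)/2 = 5.495, v̄ = (1.86+1.48)/2 = 1.67 → q = 1.62×5.495×1.67 = 14.87 ft³/s
Panel 3-4: Δb = 1.23 ft, d̄ = (4.88+5.46)/2 = 5.17, v̄ = (1.48+1.41)/2 = 1.445 → q = 1.23×5.17×1.445 = 9.189 ft³/s
Panel 4-5: Δb = 1.74 ft, d̄ = (5.46+0.00)/2 = 2.73, v̄ = (1.41+0.00)/2 = 0.705 → q = 1.74×2.73×0.705 = 3.349 ft³/s
Q = Σ q = 36.35 ft³/s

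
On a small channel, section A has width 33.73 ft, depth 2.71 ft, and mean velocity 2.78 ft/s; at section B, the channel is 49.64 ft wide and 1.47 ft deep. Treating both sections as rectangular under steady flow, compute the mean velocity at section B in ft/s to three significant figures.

Q = A₁V₁ = (33.73×2.71) × 2.78 = 254.1 ft³/s
A₂ = 49.64 × 1.47 = 72.97 ft²
V₂ = Q/A₂ = 254.1/72.97 = 3.482 ft/s

3.48 ft/s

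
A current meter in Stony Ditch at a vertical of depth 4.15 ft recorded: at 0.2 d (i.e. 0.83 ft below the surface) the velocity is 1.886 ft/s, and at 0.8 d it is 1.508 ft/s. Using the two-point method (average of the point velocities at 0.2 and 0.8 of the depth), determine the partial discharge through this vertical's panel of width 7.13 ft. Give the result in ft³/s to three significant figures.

50.2 ft³/s

v̄ = (1.886 + 1.508) / 2 = 1.697 ft/s
q = v̄ × d × w = 1.697 × 4.15 × 7.13 = 50.21 ft³/s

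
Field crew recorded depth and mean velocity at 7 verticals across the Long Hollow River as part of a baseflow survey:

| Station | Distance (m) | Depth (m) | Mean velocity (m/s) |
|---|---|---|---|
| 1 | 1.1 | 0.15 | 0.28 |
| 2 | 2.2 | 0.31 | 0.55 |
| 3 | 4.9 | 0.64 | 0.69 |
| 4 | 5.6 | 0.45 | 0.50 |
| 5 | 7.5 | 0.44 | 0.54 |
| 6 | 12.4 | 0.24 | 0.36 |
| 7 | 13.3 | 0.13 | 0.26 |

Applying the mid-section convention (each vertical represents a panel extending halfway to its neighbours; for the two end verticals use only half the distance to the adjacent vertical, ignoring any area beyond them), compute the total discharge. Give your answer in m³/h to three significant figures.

8870 m³/h

w_1 = (2.2 − 1.1)/2 = 0.55 m; q_1 = 0.28 × 0.15 × 0.55 = 0.02310 m³/s
w_2 = (4.9 − 1.1)/2 = 1.9 m; q_2 = 0.55 × 0.31 × 1.9 = 0.3240 m³/s
w_3 = (5.6 − 2.2)/2 = 1.7 m; q_3 = 0.69 × 0.64 × 1.7 = 0.7507 m³/s
w_4 = (7.5 − 4.9)/2 = 1.3 m; q_4 = 0.50 × 0.45 × 1.3 = 0.2925 m³/s
w_5 = (12.4 − 5.6)/2 = 3.4 m; q_5 = 0.54 × 0.44 × 3.4 = 0.8078 m³/s
w_6 = (13.3 − 7.5)/2 = 2.9 m; q_6 = 0.36 × 0.24 × 2.9 = 0.2506 m³/s
w_7 = (13.3 − 12.4)/2 = 0.45 m; q_7 = 0.26 × 0.13 × 0.45 = 0.01521 m³/s
Q = Σ qᵢ = 2.464 m³/s
= 2.464 × 3600 = 8870 m³/h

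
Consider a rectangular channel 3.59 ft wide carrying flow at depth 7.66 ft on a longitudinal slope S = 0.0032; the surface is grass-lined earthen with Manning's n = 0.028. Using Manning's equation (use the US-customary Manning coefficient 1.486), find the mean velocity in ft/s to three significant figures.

3.85 ft/s

A = b·y = 3.59 × 7.66 = 27.50 ft²
P = b + 2y = 3.59 + 2×7.66 = 18.91 ft
R = A/P = 27.50/18.91 = 1.454 ft
Q = (1.486/n)·A·R^(2/3)·S^(1/2) = (1.486/0.028) × 27.50 × 1.454^(2/3) × 0.0032^(1/2) = 106.0 ft³/s
V = Q/A = 106.0/27.50 = 3.854 ft/s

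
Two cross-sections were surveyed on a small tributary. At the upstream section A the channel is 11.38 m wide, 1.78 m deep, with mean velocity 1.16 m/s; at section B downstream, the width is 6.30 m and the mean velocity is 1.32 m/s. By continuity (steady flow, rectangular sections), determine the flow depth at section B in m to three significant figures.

2.83 m

Q = A₁V₁ = (11.38×1.78) × 1.16 = 23.50 m³/s
d₂ = Q/(b₂ V₂) = 23.50/(6.30×1.32) = 2.826 m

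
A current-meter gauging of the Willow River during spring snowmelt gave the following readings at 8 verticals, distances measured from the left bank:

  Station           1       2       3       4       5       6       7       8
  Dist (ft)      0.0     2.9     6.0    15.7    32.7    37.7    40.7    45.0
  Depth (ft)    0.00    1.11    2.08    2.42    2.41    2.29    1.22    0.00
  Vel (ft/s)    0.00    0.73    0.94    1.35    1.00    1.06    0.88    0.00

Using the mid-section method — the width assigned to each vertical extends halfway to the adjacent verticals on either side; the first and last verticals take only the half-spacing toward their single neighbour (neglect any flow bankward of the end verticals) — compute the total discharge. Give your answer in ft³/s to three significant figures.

w_2 = (6.0 − 0.0)/2 = 3 ft; q_2 = 0.73 × 1.11 × 3 = 2.431 ft³/s
w_3 = (15.7 − 2.9)/2 = 6.4 ft; q_3 = 0.94 × 2.08 × 6.4 = 12.51 ft³/s
w_4 = (32.7 − 6.0)/2 = 13.35 ft; q_4 = 1.35 × 2.42 × 13.35 = 43.61 ft³/s
w_5 = (37.7 − 15.7)/2 = 11 ft; q_5 = 1.00 × 2.41 × 11 = 26.51 ft³/s
w_6 = (40.7 − 32.7)/2 = 4 ft; q_6 = 1.06 × 2.29 × 4 = 9.710 ft³/s
w_7 = (45.0 − 37.7)/2 = 3.65 ft; q_7 = 0.88 × 1.22 × 3.65 = 3.919 ft³/s
Stations 1, 8 contribute zero (depth or velocity is 0).
Q = Σ qᵢ = 98.70 ft³/s

98.7 ft³/s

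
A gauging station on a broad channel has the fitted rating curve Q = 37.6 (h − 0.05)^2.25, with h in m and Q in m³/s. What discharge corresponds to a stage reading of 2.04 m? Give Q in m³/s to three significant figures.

Q = 37.6 × (2.04 − 0.05)^2.25 = 37.6 × 1.99^2.25 = 176.9 m³/s

177 m³/s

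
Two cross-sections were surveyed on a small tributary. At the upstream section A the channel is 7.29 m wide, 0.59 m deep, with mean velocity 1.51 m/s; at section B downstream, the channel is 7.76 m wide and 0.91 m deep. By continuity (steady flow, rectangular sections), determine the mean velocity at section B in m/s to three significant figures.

0.920 m/s

Q = A₁V₁ = (7.29×0.59) × 1.51 = 6.495 m³/s
A₂ = 7.76 × 0.91 = 7.062 m²
V₂ = Q/A₂ = 6.495/7.062 = 0.9197 m/s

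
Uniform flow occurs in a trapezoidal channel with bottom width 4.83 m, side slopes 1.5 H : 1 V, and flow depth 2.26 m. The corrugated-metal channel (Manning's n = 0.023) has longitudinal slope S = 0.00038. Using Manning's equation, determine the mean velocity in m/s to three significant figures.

1.08 m/s

A = (b + z·y)·y = (4.83 + 1.5×2.26)×2.26 = 18.58 m²
P = b + 2y√(1+z²) = 4.83 + 2×2.26×√(1+1.5²) = 12.98 m
R = A/P = 18.58/12.98 = 1.431 m
Q = (1/n)·A·R^(2/3)·S^(1/2) = (1/0.023) × 18.58 × 1.431^(2/3) × 0.00038^(1/2) = 20.00 m³/s
V = Q/A = 20.00/18.58 = 1.076 m/s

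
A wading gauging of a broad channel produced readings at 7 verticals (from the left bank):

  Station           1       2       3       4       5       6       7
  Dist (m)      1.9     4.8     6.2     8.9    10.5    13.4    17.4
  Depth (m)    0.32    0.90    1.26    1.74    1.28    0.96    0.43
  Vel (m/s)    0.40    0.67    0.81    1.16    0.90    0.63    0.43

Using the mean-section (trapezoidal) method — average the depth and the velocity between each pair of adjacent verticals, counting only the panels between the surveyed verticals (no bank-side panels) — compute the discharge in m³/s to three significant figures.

12.5 m³/s

Panel 1-2: Δb = 2.9 m, d̄ = (0.32+0.90)/2 = 0.61, v̄ = (0.40+0.67)/2 = 0.535 → q = 2.9×0.61×0.535 = 0.9464 m³/s
Panel 2-3: Δb = 1.4 m, d̄ = (0.90+1.26)/2 = 1.08, v̄ = (0.67+0.81)/2 = 0.74 → q = 1.4×1.08×0.74 = 1.119 m³/s
Panel 3-4: Δb = 2.7 m, d̄ = (1.26+1.74)/2 = 1.5, v̄ = (0.81+1.16)/2 = 0.985 → q = 2.7×1.5×0.985 = 3.989 m³/s
Panel 4-5: Δb = 1.6 m, d̄ = (1.74+1.28)/2 = 1.51, v̄ = (1.16+0.90)/2 = 1.03 → q = 1.6×1.51×1.03 = 2.488 m³/s
Panel 5-6: Δb = 2.9 m, d̄ = (1.28+0.96)/2 = 1.12, v̄ = (0.90+0.63)/2 = 0.765 → q = 2.9×1.12×0.765 = 2.485 m³/s
Panel 6-7: Δb = 4 m, d̄ = (0.96+0.43)/2 = 0.695, v̄ = (0.63+0.43)/2 = 0.53 → q = 4×0.695×0.53 = 1.473 m³/s
Q = Σ q = 12.50 m³/s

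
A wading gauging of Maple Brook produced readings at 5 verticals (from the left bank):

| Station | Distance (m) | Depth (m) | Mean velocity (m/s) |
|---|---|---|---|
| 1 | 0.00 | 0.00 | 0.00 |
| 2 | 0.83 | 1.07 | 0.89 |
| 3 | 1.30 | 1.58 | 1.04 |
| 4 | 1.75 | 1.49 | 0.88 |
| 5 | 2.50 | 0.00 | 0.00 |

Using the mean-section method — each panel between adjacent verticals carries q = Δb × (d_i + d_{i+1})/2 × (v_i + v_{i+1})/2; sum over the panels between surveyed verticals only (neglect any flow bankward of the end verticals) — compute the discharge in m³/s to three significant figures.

1.71 m³/s

Panel 1-2: Δb = 0.83 m, d̄ = (0.00+1.07)/2 = 0.535, v̄ = (0.00+0.89)/2 = 0.445 → q = 0.83×0.535×0.445 = 0.1976 m³/s
Panel 2-3: Δb = 0.47 m, d̄ = (1.07+1.58)/2 = 1.325, v̄ = (0.89+1.04)/2 = 0.965 → q = 0.47×1.325×0.965 = 0.6010 m³/s
Panel 3-4: Δb = 0.45 m, d̄ = (1.58+1.49)/2 = 1.535, v̄ = (1.04+0.88)/2 = 0.96 → q = 0.45×1.535×0.96 = 0.6631 m³/s
Panel 4-5: Δb = 0.75 m, d̄ = (1.49+0.00)/2 = 0.745, v̄ = (0.88+0.00)/2 = 0.44 → q = 0.75×0.745×0.44 = 0.2459 m³/s
Q = Σ q = 1.708 m³/s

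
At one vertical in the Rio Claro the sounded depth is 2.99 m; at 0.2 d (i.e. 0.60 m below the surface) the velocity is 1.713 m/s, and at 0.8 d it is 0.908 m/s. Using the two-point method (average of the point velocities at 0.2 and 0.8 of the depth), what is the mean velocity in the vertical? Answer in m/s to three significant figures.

1.31 m/s

v̄ = (1.713 + 0.908) / 2 = 1.311 m/s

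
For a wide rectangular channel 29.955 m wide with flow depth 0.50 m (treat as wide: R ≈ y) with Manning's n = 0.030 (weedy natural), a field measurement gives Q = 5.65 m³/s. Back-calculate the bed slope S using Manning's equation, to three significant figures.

A = b·y = 29.955 × 0.50 = 14.98 m²
Wide channel: R ≈ y = 0.50 m
S = (Q·n / (1·A·R^(2/3)))² = (5.65×0.030 / (1×14.98×0.6300))² = 0.0003227

0.000323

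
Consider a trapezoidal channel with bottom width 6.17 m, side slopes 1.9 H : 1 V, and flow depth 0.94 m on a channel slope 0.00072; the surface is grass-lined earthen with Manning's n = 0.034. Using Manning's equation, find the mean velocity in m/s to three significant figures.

0.641 m/s

A = (b + z·y)·y = (6.17 + 1.9×0.94)×0.94 = 7.479 m²
P = b + 2y√(1+z²) = 6.17 + 2×0.94×√(1+1.9²) = 10.21 m
R = A/P = 7.479/10.21 = 0.7327 m
Q = (1/n)·A·R^(2/3)·S^(1/2) = (1/0.034) × 7.479 × 0.7327^(2/3) × 0.00072^(1/2) = 4.797 m³/s
V = Q/A = 4.797/7.479 = 0.6414 m/s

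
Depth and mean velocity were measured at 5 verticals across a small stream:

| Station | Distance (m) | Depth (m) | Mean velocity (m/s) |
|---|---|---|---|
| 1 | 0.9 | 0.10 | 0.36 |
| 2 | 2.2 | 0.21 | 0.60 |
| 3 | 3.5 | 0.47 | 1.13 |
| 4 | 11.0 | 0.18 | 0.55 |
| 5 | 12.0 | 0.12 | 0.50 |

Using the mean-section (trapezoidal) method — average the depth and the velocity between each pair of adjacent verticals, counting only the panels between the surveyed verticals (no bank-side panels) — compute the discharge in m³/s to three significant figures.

2.61 m³/s

Panel 1-2: Δb = 1.3 m, d̄ = (0.10+0.21)/2 = 0.155, v̄ = (0.36+0.60)/2 = 0.48 → q = 1.3×0.155×0.48 = 0.09672 m³/s
Panel 2-3: Δb = 1.3 m, d̄ = (0.21+0.47)/2 = 0.34, v̄ = (0.60+1.13)/2 = 0.865 → q = 1.3×0.34×0.865 = 0.3823 m³/s
Panel 3-4: Δb = 7.5 m, d̄ = (0.47+0.18)/2 = 0.325, v̄ = (1.13+0.55)/2 = 0.84 → q = 7.5×0.325×0.84 = 2.048 m³/s
Panel 4-5: Δb = 1 m, d̄ = (0.18+0.12)/2 = 0.15, v̄ = (0.55+0.50)/2 = 0.525 → q = 1×0.15×0.525 = 0.07875 m³/s
Q = Σ q = 2.605 m³/s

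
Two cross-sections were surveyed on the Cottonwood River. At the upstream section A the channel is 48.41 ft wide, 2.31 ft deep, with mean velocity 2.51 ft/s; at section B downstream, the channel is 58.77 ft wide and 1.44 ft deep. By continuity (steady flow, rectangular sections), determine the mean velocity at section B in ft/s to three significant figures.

Q = A₁V₁ = (48.41×2.31) × 2.51 = 280.7 ft³/s
A₂ = 58.77 × 1.44 = 84.63 ft²
V₂ = Q/A₂ = 280.7/84.63 = 3.317 ft/s

3.32 ft/s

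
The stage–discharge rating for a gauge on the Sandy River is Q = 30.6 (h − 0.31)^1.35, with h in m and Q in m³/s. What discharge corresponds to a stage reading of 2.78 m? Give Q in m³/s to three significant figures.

104 m³/s

Q = 30.6 × (2.78 − 0.31)^1.35 = 30.6 × 2.47^1.35 = 103.7 m³/s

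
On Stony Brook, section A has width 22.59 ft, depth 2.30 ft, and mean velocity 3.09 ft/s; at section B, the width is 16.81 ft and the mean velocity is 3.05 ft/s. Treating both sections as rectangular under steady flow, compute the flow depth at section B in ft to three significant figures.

Q = A₁V₁ = (22.59×2.30) × 3.09 = 160.5 ft³/s
d₂ = Q/(b₂ V₂) = 160.5/(16.81×3.05) = 3.131 ft

3.13 ft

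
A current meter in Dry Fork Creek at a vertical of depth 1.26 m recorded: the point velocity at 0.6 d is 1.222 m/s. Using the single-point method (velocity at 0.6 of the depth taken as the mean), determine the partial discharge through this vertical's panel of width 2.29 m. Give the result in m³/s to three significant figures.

v̄ = v₀.₆ = 1.222 m/s
q = v̄ × d × w = 1.222 × 1.26 × 2.29 = 3.526 m³/s

3.53 m³/s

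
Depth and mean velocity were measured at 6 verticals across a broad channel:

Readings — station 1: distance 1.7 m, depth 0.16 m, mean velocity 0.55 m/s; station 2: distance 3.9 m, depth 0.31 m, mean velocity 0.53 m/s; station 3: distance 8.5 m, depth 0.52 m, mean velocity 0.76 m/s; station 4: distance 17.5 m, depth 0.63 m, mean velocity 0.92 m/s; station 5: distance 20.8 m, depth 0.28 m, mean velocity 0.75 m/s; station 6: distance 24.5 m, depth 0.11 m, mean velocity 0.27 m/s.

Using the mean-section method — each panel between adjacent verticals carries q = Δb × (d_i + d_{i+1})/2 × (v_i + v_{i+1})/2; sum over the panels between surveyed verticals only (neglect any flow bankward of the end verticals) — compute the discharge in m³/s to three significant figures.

Panel 1-2: Δb = 2.2 m, d̄ = (0.16+0.31)/2 = 0.235, v̄ = (0.55+0.53)/2 = 0.54 → q = 2.2×0.235×0.54 = 0.2792 m³/s
Panel 2-3: Δb = 4.6 m, d̄ = (0.31+0.52)/2 = 0.415, v̄ = (0.53+0.76)/2 = 0.645 → q = 4.6×0.415×0.645 = 1.231 m³/s
Panel 3-4: Δb = 9 m, d̄ = (0.52+0.63)/2 = 0.575, v̄ = (0.76+0.92)/2 = 0.84 → q = 9×0.575×0.84 = 4.347 m³/s
Panel 4-5: Δb = 3.3 m, d̄ = (0.63+0.28)/2 = 0.455, v̄ = (0.92+0.75)/2 = 0.835 → q = 3.3×0.455×0.835 = 1.254 m³/s
Panel 5-6: Δb = 3.7 m, d̄ = (0.28+0.11)/2 = 0.195, v̄ = (0.75+0.27)/2 = 0.51 → q = 3.7×0.195×0.51 = 0.3680 m³/s
Q = Σ q = 7.479 m³/s

7.48 m³/s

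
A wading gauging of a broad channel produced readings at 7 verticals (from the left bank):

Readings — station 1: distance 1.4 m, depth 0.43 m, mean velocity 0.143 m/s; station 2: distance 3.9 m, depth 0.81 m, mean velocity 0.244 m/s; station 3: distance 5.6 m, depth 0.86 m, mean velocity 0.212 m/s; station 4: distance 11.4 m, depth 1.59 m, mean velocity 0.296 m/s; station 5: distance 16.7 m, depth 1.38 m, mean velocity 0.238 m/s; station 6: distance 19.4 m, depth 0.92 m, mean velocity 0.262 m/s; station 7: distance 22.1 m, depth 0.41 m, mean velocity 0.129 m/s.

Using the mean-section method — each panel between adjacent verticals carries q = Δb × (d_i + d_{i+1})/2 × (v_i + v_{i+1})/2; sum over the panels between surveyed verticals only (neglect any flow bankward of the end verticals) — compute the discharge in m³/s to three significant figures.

Panel 1-2: Δb = 2.5 m, d̄ = (0.43+0.81)/2 = 0.62, v̄ = (0.143+0.244)/2 = 0.1935 → q = 2.5×0.62×0.1935 = 0.2999 m³/s
Panel 2-3: Δb = 1.7 m, d̄ = (0.81+0.86)/2 = 0.835, v̄ = (0.244+0.212)/2 = 0.228 → q = 1.7×0.835×0.228 = 0.3236 m³/s
Panel 3-4: Δb = 5.8 m, d̄ = (0.86+1.59)/2 = 1.225, v̄ = (0.212+0.296)/2 = 0.254 → q = 5.8×1.225×0.254 = 1.805 m³/s
Panel 4-5: Δb = 5.3 m, d̄ = (1.59+1.38)/2 = 1.485, v̄ = (0.296+0.238)/2 = 0.267 → q = 5.3×1.485×0.267 = 2.101 m³/s
Panel 5-6: Δb = 2.7 m, d̄ = (1.38+0.92)/2 = 1.15, v̄ = (0.238+0.262)/2 = 0.25 → q = 2.7×1.15×0.25 = 0.7763 m³/s
Panel 6-7: Δb = 2.7 m, d̄ = (0.92+0.41)/2 = 0.665, v̄ = (0.262+0.129)/2 = 0.1955 → q = 2.7×0.665×0.1955 = 0.3510 m³/s
Q = Σ q = 5.657 m³/s

5.66 m³/s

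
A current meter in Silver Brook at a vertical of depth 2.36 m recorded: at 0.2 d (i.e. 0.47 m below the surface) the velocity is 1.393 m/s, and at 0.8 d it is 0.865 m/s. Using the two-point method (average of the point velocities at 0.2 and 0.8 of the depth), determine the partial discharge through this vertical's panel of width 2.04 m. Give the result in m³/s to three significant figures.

5.44 m³/s

v̄ = (1.393 + 0.865) / 2 = 1.129 m/s
q = v̄ × d × w = 1.129 × 2.36 × 2.04 = 5.435 m³/s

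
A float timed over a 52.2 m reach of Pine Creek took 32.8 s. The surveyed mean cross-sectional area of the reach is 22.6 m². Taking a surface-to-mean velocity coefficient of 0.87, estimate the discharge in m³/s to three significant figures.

31.3 m³/s

v_surface = L / t̄ = 52.2 / 32.8 = 1.591 m/s
v_mean = 0.87 × 1.591 = 1.385 m/s
Q = A × v_mean = 22.6 × 1.385 = 31.29 m³/s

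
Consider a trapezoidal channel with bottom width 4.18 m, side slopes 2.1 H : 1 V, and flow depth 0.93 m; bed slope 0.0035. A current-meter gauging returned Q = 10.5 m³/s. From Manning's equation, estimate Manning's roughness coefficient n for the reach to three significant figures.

0.0246

A = (b + z·y)·y = (4.18 + 2.1×0.93)×0.93 = 5.704 m²
P = b + 2y√(1+z²) = 4.18 + 2×0.93×√(1+2.1²) = 8.506 m
R = A/P = 5.704/8.506 = 0.6705 m
n = (1/Q)·A·R^(2/3)·S^(1/2) = (1/10.5) × 5.704 × 0.7661 × 0.05916 = 0.02462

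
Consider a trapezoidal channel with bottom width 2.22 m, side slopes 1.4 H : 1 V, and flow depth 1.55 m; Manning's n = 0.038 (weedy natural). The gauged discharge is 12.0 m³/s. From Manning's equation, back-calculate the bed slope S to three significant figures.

A = (b + z·y)·y = (2.22 + 1.4×1.55)×1.55 = 6.805 m²
P = b + 2y√(1+z²) = 2.22 + 2×1.55×√(1+1.4²) = 7.553 m
R = A/P = 6.805/7.553 = 0.9008 m
S = (Q·n / (1·A·R^(2/3)))² = (12.0×0.038 / (1×6.805×0.9328))² = 0.005162

0.00516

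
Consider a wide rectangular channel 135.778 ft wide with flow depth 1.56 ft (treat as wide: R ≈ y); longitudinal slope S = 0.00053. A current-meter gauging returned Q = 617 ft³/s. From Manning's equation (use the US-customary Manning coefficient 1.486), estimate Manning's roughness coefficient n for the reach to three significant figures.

A = b·y = 135.778 × 1.56 = 211.8 ft²
Wide channel: R ≈ y = 1.56 ft
n = (1.486/Q)·A·R^(2/3)·S^(1/2) = (1.486/617) × 211.8 × 1.345 × 0.02302 = 0.01580

0.0158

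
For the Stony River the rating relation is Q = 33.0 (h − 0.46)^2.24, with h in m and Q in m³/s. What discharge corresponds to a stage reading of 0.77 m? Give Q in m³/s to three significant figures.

2.39 m³/s

Q = 33.0 × (0.77 − 0.46)^2.24 = 33.0 × 0.31^2.24 = 2.394 m³/s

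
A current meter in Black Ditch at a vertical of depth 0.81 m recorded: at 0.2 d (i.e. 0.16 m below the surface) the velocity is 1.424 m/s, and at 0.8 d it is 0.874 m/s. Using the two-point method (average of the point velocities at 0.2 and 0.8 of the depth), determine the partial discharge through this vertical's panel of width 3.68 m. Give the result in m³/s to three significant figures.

3.42 m³/s

v̄ = (1.424 + 0.874) / 2 = 1.149 m/s
q = v̄ × d × w = 1.149 × 0.81 × 3.68 = 3.425 m³/s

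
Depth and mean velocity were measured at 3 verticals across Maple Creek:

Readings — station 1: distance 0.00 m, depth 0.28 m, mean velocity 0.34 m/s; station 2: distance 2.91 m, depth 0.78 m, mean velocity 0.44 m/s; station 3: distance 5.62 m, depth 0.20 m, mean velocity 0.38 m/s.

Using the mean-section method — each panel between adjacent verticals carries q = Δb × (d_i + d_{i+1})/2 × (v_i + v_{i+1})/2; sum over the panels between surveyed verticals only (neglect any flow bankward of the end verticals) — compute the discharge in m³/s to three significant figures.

1.15 m³/s

Panel 1-2: Δb = 2.91 m, d̄ = (0.28+0.78)/2 = 0.53, v̄ = (0.34+0.44)/2 = 0.39 → q = 2.91×0.53×0.39 = 0.6015 m³/s
Panel 2-3: Δb = 2.71 m, d̄ = (0.78+0.20)/2 = 0.49, v̄ = (0.44+0.38)/2 = 0.41 → q = 2.71×0.49×0.41 = 0.5444 m³/s
Q = Σ q = 1.146 m³/s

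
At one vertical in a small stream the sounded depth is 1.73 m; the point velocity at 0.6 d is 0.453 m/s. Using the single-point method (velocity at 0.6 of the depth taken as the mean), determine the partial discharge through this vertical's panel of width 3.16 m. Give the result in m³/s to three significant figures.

v̄ = v₀.₆ = 0.453 m/s
q = v̄ × d × w = 0.4530 × 1.73 × 3.16 = 2.476 m³/s

2.48 m³/s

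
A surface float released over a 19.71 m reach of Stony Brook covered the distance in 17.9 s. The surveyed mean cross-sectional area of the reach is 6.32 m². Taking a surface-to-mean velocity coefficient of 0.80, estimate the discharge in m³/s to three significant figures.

5.57 m³/s

v_surface = L / t̄ = 19.71 / 17.9 = 1.101 m/s
v_mean = 0.80 × 1.101 = 0.8809 m/s
Q = A × v_mean = 6.32 × 0.8809 = 5.567 m³/s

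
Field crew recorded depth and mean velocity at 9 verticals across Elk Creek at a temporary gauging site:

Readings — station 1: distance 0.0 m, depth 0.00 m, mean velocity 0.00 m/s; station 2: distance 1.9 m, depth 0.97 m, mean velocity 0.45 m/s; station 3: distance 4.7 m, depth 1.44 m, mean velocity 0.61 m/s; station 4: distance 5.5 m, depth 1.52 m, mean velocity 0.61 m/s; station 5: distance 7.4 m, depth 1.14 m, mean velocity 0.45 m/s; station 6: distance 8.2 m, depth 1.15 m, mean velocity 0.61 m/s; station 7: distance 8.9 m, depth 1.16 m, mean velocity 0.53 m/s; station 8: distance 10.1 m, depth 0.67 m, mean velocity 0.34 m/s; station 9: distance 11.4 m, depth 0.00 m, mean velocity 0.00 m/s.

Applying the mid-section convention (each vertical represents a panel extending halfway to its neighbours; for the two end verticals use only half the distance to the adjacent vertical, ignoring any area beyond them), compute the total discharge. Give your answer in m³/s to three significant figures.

5.95 m³/s

w_2 = (4.7 − 0.0)/2 = 2.35 m; q_2 = 0.45 × 0.97 × 2.35 = 1.026 m³/s
w_3 = (5.5 − 1.9)/2 = 1.8 m; q_3 = 0.61 × 1.44 × 1.8 = 1.581 m³/s
w_4 = (7.4 − 4.7)/2 = 1.35 m; q_4 = 0.61 × 1.52 × 1.35 = 1.252 m³/s
w_5 = (8.2 − 5.5)/2 = 1.35 m; q_5 = 0.45 × 1.14 × 1.35 = 0.6926 m³/s
w_6 = (8.9 − 7.4)/2 = 0.75 m; q_6 = 0.61 × 1.15 × 0.75 = 0.5261 m³/s
w_7 = (10.1 − 8.2)/2 = 0.95 m; q_7 = 0.53 × 1.16 × 0.95 = 0.5841 m³/s
w_8 = (11.4 − 8.9)/2 = 1.25 m; q_8 = 0.34 × 0.67 × 1.25 = 0.2848 m³/s
Stations 1, 9 contribute zero (depth or velocity is 0).
Q = Σ qᵢ = 5.946 m³/s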